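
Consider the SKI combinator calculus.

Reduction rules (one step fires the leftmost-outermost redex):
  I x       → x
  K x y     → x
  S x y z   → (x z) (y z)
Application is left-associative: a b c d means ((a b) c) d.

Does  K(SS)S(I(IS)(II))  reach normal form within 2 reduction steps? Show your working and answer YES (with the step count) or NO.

  start: K(SS)S(I(IS)(II))
  →1  SS(I(IS)(II))
  →2  SS(IS(II))

Answer: NO — after 2 steps the term is SS(IS(II)), not yet normal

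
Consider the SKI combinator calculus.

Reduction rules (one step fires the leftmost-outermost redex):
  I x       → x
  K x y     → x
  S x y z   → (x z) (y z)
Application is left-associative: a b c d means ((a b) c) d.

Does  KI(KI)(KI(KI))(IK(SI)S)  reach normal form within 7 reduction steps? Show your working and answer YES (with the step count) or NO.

  start: KI(KI)(KI(KI))(IK(SI)S)
  →1  I(KI(KI))(IK(SI)S)
  →2  KI(KI)(IK(SI)S)
  →3  I(IK(SI)S)
  →4  IK(SI)S
  →5  K(SI)S
  →6  SI

Answer: YES — reaches normal form SI in 6 ≤ 7 steps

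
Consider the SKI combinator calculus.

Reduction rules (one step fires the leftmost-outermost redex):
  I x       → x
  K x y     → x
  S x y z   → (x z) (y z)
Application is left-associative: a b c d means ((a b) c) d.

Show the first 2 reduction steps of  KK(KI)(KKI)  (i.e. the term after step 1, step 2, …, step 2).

Answer: after 2 steps: KK

Working:
  start: KK(KI)(KKI)
  →1  K(KKI)
  →2  KK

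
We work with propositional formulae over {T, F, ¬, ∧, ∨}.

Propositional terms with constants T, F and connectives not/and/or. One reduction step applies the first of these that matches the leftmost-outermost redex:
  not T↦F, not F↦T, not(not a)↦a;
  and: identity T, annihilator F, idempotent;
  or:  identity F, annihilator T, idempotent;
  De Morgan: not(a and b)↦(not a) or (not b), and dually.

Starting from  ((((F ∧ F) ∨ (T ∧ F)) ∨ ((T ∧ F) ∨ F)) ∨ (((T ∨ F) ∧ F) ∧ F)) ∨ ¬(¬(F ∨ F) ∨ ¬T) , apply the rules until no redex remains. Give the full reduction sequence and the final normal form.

Answer: normal form = F  (in 13 steps)

Derivation:
  start: ((((F ∧ F) ∨ (T ∧ F)) ∨ ((T ∧ F) ∨ F)) ∨ (((T ∨ F) ∧ F) ∧ F)) ∨ ¬(¬(F ∨ F) ∨ ¬T)
  [1] (((F ∨ (T ∧ F)) ∨ ((T ∧ F) ∨ F)) ∨ (((T ∨ F) ∧ F) ∧ F)) ∨ ¬(¬(F ∨ F) ∨ ¬T)
  [2] (((T ∧ F) ∨ ((T ∧ F) ∨ F)) ∨ (((T ∨ F) ∧ F) ∧ F)) ∨ ¬(¬(F ∨ F) ∨ ¬T)
  [3] ((F ∨ ((T ∧ F) ∨ F)) ∨ (((T ∨ F) ∧ F) ∧ F)) ∨ ¬(¬(F ∨ F) ∨ ¬T)
  [4] (((T ∧ F) ∨ F) ∨ (((T ∨ F) ∧ F) ∧ F)) ∨ ¬(¬(F ∨ F) ∨ ¬T)
  [5] ((T ∧ F) ∨ (((T ∨ F) ∧ F) ∧ F)) ∨ ¬(¬(F ∨ F) ∨ ¬T)
  [6] (F ∨ (((T ∨ F) ∧ F) ∧ F)) ∨ ¬(¬(F ∨ F) ∨ ¬T)
  [7] (((T ∨ F) ∧ F) ∧ F) ∨ ¬(¬(F ∨ F) ∨ ¬T)
  [8] F ∨ ¬(¬(F ∨ F) ∨ ¬T)
  [9] ¬(¬(F ∨ F) ∨ ¬T)
  [10] ¬¬(F ∨ F) ∧ ¬¬T
  [11] (F ∨ F) ∧ ¬¬T
  [12] F ∧ ¬¬T
  [13] F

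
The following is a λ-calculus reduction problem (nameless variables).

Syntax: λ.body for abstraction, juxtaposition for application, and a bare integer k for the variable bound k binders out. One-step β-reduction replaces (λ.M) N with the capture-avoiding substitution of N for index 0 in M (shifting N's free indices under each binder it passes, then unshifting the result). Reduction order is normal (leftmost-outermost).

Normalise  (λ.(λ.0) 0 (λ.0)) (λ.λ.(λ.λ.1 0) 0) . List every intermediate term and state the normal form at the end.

Answer: normal form = λ.λ.1 0  (in 4 steps)

Working:
  start: (λ.(λ.0) 0 (λ.0)) (λ.λ.(λ.λ.1 0) 0)
  [1] (λ.0) (λ.λ.(λ.λ.1 0) 0) (λ.0)
  [2] (λ.λ.(λ.λ.1 0) 0) (λ.0)
  [3] λ.(λ.λ.1 0) 0
  [4] λ.λ.1 0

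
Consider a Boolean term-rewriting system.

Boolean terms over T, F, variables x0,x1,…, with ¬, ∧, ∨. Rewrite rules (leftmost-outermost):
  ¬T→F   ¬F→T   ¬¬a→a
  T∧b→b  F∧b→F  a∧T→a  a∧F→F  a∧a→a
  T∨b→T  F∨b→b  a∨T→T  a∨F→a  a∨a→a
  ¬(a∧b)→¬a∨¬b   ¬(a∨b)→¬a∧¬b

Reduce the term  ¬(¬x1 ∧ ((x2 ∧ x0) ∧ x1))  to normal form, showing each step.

Answer: normal form = x1 ∨ ((¬x2 ∨ ¬x0) ∨ ¬x1)  (in 4 steps)

Reduction:
  start: ¬(¬x1 ∧ ((x2 ∧ x0) ∧ x1))
  →1  ¬¬x1 ∨ ¬((x2 ∧ x0) ∧ x1)
  →2  x1 ∨ ¬((x2 ∧ x0) ∧ x1)
  →3  x1 ∨ (¬(x2 ∧ x0) ∨ ¬x1)
  →4  x1 ∨ ((¬x2 ∨ ¬x0) ∨ ¬x1)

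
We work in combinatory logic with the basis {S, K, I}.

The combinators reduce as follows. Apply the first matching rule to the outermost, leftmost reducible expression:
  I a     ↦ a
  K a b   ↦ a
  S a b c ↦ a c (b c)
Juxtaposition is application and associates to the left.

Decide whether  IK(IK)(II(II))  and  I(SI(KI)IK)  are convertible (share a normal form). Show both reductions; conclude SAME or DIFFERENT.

Term A:
  start: IK(IK)(II(II))
  →1  K(IK)(II(II))
  →2  IK
  →3  K

Term B:
  start: I(SI(KI)IK)
  →1  SI(KI)IK
  →2  II(KII)K
  →3  I(KII)K
  →4  KIIK
  →5  IK
  →6  K

Answer: SAME — A ⇓ K, B ⇓ K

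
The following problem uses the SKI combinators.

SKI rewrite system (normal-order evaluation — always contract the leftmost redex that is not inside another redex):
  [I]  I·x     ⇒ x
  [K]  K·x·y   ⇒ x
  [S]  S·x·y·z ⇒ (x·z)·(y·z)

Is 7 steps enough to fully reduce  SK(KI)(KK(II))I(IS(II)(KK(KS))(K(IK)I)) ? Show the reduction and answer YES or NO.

  start: SK(KI)(KK(II))I(IS(II)(KK(KS))(K(IK)I))
  step 1: K(KK(II))(KI(KK(II)))I(IS(II)(KK(KS))(K(IK)I))
  step 2: KK(II)I(IS(II)(KK(KS))(K(IK)I))
  step 3: KI(IS(II)(KK(KS))(K(IK)I))
  step 4: I

Answer: YES — reaches normal form I in 4 ≤ 7 steps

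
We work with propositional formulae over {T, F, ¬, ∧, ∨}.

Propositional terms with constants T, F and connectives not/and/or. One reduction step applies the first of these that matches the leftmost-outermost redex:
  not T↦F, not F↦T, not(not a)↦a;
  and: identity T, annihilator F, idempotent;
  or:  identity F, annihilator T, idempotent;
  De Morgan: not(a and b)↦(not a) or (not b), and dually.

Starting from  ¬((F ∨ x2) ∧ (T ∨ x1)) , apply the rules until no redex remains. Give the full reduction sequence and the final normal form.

  start: ¬((F ∨ x2) ∧ (T ∨ x1))
  →1  ¬(F ∨ x2) ∨ ¬(T ∨ x1)
  →2  (¬F ∧ ¬x2) ∨ ¬(T ∨ x1)
  →3  (T ∧ ¬x2) ∨ ¬(T ∨ x1)
  →4  ¬x2 ∨ ¬(T ∨ x1)
  →5  ¬x2 ∨ (¬T ∧ ¬x1)
  →6  ¬x2 ∨ (F ∧ ¬x1)
  →7  ¬x2 ∨ F
  →8  ¬x2

Answer: normal form = ¬x2  (in 8 steps)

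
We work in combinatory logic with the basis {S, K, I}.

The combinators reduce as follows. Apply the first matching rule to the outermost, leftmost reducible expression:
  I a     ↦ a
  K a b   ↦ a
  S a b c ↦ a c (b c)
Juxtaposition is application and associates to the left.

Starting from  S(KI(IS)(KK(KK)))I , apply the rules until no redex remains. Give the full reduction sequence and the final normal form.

  start: S(KI(IS)(KK(KK)))I
  [1] S(I(KK(KK)))I
  [2] S(KK(KK))I
  [3] SKI

Answer: normal form = SKI  (in 3 steps)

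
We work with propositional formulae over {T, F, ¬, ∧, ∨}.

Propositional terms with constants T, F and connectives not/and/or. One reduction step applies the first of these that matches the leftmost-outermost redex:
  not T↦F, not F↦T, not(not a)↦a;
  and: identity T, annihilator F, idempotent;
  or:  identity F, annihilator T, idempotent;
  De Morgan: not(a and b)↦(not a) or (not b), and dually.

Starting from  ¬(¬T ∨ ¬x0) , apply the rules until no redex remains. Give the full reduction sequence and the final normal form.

Answer: normal form = x0  (in 4 steps)

Reduction:
  start: ¬(¬T ∨ ¬x0)
  →1  ¬¬T ∧ ¬¬x0
  →2  T ∧ ¬¬x0
  →3  ¬¬x0
  →4  x0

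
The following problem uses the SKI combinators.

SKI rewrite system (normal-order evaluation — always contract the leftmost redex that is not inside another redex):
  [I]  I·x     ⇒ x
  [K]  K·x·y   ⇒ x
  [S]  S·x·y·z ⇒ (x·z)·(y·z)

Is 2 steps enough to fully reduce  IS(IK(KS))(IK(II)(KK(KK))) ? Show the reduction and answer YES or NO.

  start: IS(IK(KS))(IK(II)(KK(KK)))
  step 1: S(IK(KS))(IK(II)(KK(KK)))
  step 2: S(K(KS))(IK(II)(KK(KK)))

Answer: NO — after 2 steps the term is S(K(KS))(IK(II)(KK(KK))), not yet normal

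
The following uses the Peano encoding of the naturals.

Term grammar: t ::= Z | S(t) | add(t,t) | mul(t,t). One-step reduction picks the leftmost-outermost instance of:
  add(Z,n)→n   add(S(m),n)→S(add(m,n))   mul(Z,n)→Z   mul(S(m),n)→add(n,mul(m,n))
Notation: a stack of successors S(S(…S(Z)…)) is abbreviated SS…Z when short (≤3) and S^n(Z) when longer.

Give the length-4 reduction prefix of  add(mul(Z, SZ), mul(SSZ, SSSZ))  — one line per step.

  start: add(mul(Z, SZ), mul(SSZ, SSSZ))
  →1  add(Z, mul(SSZ, SSSZ))
  →2  mul(SSZ, SSSZ)
  →3  add(SSSZ, mul(SZ, SSSZ))
  →4  S(add(SSZ, mul(SZ, SSSZ)))

Answer: after 4 steps: S(add(SSZ, mul(SZ, SSSZ)))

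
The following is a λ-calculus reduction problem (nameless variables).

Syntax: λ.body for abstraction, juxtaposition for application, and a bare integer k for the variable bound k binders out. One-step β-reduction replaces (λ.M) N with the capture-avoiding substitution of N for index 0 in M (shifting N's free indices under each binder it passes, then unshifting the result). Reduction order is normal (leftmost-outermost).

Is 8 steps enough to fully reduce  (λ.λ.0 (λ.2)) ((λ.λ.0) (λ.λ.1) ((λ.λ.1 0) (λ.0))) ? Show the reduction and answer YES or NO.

  start: (λ.λ.0 (λ.2)) ((λ.λ.0) (λ.λ.1) ((λ.λ.1 0) (λ.0)))
  [1] λ.0 (λ.(λ.λ.0) (λ.λ.1) ((λ.λ.1 0) (λ.0)))
  [2] λ.0 (λ.(λ.0) ((λ.λ.1 0) (λ.0)))
  [3] λ.0 (λ.(λ.λ.1 0) (λ.0))
  [4] λ.0 (λ.λ.(λ.0) 0)
  [5] λ.0 (λ.λ.0)

Answer: YES — reaches normal form λ.0 (λ.λ.0) in 5 ≤ 8 steps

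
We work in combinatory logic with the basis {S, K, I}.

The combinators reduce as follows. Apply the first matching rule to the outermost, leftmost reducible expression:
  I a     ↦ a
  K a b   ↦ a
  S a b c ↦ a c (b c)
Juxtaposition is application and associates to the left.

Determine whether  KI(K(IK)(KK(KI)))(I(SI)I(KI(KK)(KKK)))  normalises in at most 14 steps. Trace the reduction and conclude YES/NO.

  start: KI(K(IK)(KK(KI)))(I(SI)I(KI(KK)(KKK)))
  step 1: I(I(SI)I(KI(KK)(KKK)))
  step 2: I(SI)I(KI(KK)(KKK))
  step 3: SII(KI(KK)(KKK))
  step 4: I(KI(KK)(KKK))(I(KI(KK)(KKK)))
  step 5: KI(KK)(KKK)(I(KI(KK)(KKK)))
  step 6: I(KKK)(I(KI(KK)(KKK)))
  step 7: KKK(I(KI(KK)(KKK)))
  step 8: K(I(KI(KK)(KKK)))
  step 9: K(KI(KK)(KKK))
  step 10: K(I(KKK))
  step 11: K(KKK)
  step 12: KK

Answer: YES — reaches normal form KK in 12 ≤ 14 steps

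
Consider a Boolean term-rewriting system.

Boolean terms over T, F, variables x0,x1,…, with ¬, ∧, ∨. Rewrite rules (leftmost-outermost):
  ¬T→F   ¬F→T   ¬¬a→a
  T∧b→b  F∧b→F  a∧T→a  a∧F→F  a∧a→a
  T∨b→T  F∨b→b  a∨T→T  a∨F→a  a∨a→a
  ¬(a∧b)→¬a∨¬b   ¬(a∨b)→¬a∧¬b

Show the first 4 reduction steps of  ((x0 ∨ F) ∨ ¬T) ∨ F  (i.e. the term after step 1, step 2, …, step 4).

  start: ((x0 ∨ F) ∨ ¬T) ∨ F
  →1  (x0 ∨ F) ∨ ¬T
  →2  x0 ∨ ¬T
  →3  x0 ∨ F
  →4  x0

Answer: after 4 steps: x0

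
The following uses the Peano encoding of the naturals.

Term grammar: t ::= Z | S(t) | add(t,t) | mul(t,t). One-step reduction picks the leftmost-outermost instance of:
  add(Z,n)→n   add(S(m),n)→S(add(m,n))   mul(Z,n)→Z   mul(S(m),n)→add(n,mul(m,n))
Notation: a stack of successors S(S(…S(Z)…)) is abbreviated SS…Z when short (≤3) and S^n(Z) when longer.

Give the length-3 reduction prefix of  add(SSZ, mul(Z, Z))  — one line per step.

  start: add(SSZ, mul(Z, Z))
  [1] S(add(SZ, mul(Z, Z)))
  [2] S(S(add(Z, mul(Z, Z))))
  [3] S(S(mul(Z, Z)))

Answer: after 3 steps: S(S(mul(Z, Z)))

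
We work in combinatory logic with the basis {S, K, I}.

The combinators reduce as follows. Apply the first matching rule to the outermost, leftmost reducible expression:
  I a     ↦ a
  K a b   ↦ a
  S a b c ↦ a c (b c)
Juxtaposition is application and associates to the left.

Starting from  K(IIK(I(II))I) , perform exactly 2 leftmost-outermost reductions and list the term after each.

Answer: after 2 steps: K(K(I(II))I)

Reduction:
  start: K(IIK(I(II))I)
  [1] K(IK(I(II))I)
  [2] K(K(I(II))I)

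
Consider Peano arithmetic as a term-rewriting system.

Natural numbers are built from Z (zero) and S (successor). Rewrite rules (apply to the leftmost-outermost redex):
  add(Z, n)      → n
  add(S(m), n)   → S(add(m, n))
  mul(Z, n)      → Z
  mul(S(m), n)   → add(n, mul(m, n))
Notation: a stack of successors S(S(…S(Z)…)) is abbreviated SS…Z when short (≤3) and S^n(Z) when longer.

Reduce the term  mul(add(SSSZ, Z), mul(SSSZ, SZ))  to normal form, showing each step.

Answer: normal form = S^9(Z)  (in 50 steps)

Derivation:
  start: mul(add(SSSZ, Z), mul(SSSZ, SZ))
  →1  mul(S(add(SSZ, Z)), mul(SSSZ, SZ))
  →2  add(mul(SSSZ, SZ), mul(add(SSZ, Z), mul(SSSZ, SZ)))
  →3  add(add(SZ, mul(SSZ, SZ)), mul(add(SSZ, Z), mul(SSSZ, SZ)))
  →4  add(S(add(Z, mul(SSZ, SZ))), mul(add(SSZ, Z), mul(SSSZ, SZ)))
  →5  S(add(add(Z, mul(SSZ, SZ)), mul(add(SSZ, Z), mul(SSSZ, SZ))))
  →6  S(add(mul(SSZ, SZ), mul(add(SSZ, Z), mul(SSSZ, SZ))))
  →7  S(add(add(SZ, mul(SZ, SZ)), mul(add(SSZ, Z), mul(SSSZ, SZ))))
  →8  S(add(S(add(Z, mul(SZ, SZ))), mul(add(SSZ, Z), mul(SSSZ, SZ))))
  →9  S(S(add(add(Z, mul(SZ, SZ)), mul(add(SSZ, Z), mul(SSSZ, SZ)))))
  →10  S(S(add(mul(SZ, SZ), mul(add(SSZ, Z), mul(SSSZ, SZ)))))
  →11  S(S(add(add(SZ, mul(Z, SZ)), mul(add(SSZ, Z), mul(SSSZ, SZ)))))
  →12  S(S(add(S(add(Z, mul(Z, SZ))), mul(add(SSZ, Z), mul(SSSZ, SZ)))))
  →13  S(S(S(add(add(Z, mul(Z, SZ)), mul(add(SSZ, Z), mul(SSSZ, SZ))))))
  →14  S(S(S(add(mul(Z, SZ), mul(add(SSZ, Z), mul(SSSZ, SZ))))))
  →15  S(S(S(add(Z, mul(add(SSZ, Z), mul(SSSZ, SZ))))))
  →16  S(S(S(mul(add(SSZ, Z), mul(SSSZ, SZ)))))
  →17  S(S(S(mul(S(add(SZ, Z)), mul(SSSZ, SZ)))))
  →18  S(S(S(add(mul(SSSZ, SZ), mul(add(SZ, Z), mul(SSSZ, SZ))))))
  →19  S(S(S(add(add(SZ, mul(SSZ, SZ)), mul(add(SZ, Z), mul(SSSZ, SZ))))))
  →20  S(S(S(add(S(add(Z, mul(SSZ, SZ))), mul(add(SZ, Z), mul(SSSZ, SZ))))))
  →21  S(S(S(S(add(add(Z, mul(SSZ, SZ)), mul(add(SZ, Z), mul(SSSZ, SZ)))))))
  →22  S(S(S(S(add(mul(SSZ, SZ), mul(add(SZ, Z), mul(SSSZ, SZ)))))))
  →23  S(S(S(S(add(add(SZ, mul(SZ, SZ)), mul(add(SZ, Z), mul(SSSZ, SZ)))))))
  →24  S(S(S(S(add(S(add(Z, mul(SZ, SZ))), mul(add(SZ, Z), mul(SSSZ, SZ)))))))
  →25  S(S(S(S(S(add(add(Z, mul(SZ, SZ)), mul(add(SZ, Z), mul(SSSZ, SZ))))))))
  →26  S(S(S(S(S(add(mul(SZ, SZ), mul(add(SZ, Z), mul(SSSZ, SZ))))))))
  →27  S(S(S(S(S(add(add(SZ, mul(Z, SZ)), mul(add(SZ, Z), mul(SSSZ, SZ))))))))
  →28  S(S(S(S(S(add(S(add(Z, mul(Z, SZ))), mul(add(SZ, Z), mul(SSSZ, SZ))))))))
  →29  S(S(S(S(S(S(add(add(Z, mul(Z, SZ)), mul(add(SZ, Z), mul(SSSZ, SZ)))))))))
  →30  S(S(S(S(S(S(add(mul(Z, SZ), mul(add(SZ, Z), mul(SSSZ, SZ)))))))))
  →31  S(S(S(S(S(S(add(Z, mul(add(SZ, Z), mul(SSSZ, SZ)))))))))
  →32  S(S(S(S(S(S(mul(add(SZ, Z), mul(SSSZ, SZ))))))))
  →33  S(S(S(S(S(S(mul(S(add(Z, Z)), mul(SSSZ, SZ))))))))
  →34  S(S(S(S(S(S(add(mul(SSSZ, SZ), mul(add(Z, Z), mul(SSSZ, SZ)))))))))
  →35  S(S(S(S(S(S(add(add(SZ, mul(SSZ, SZ)), mul(add(Z, Z), mul(SSSZ, SZ)))))))))
  →36  S(S(S(S(S(S(add(S(add(Z, mul(SSZ, SZ))), mul(add(Z, Z), mul(SSSZ, SZ)))))))))
  →37  S(S(S(S(S(S(S(add(add(Z, mul(SSZ, SZ)), mul(add(Z, Z), mul(SSSZ, SZ))))))))))
  →38  S(S(S(S(S(S(S(add(mul(SSZ, SZ), mul(add(Z, Z), mul(SSSZ, SZ))))))))))
  →39  S(S(S(S(S(S(S(add(add(SZ, mul(SZ, SZ)), mul(add(Z, Z), mul(SSSZ, SZ))))))))))
  →40  S(S(S(S(S(S(S(add(S(add(Z, mul(SZ, SZ))), mul(add(Z, Z), mul(SSSZ, SZ))))))))))
  →41  S(S(S(S(S(S(S(S(add(add(Z, mul(SZ, SZ)), mul(add(Z, Z), mul(SSSZ, SZ)))))))))))
  →42  S(S(S(S(S(S(S(S(add(mul(SZ, SZ), mul(add(Z, Z), mul(SSSZ, SZ)))))))))))
  →43  S(S(S(S(S(S(S(S(add(add(SZ, mul(Z, SZ)), mul(add(Z, Z), mul(SSSZ, SZ)))))))))))
  →44  S(S(S(S(S(S(S(S(add(S(add(Z, mul(Z, SZ))), mul(add(Z, Z), mul(SSSZ, SZ)))))))))))
  →45  S(S(S(S(S(S(S(S(S(add(add(Z, mul(Z, SZ)), mul(add(Z, Z), mul(SSSZ, SZ))))))))))))
  →46  S(S(S(S(S(S(S(S(S(add(mul(Z, SZ), mul(add(Z, Z), mul(SSSZ, SZ))))))))))))
  →47  S(S(S(S(S(S(S(S(S(add(Z, mul(add(Z, Z), mul(SSSZ, SZ))))))))))))
  →48  S(S(S(S(S(S(S(S(S(mul(add(Z, Z), mul(SSSZ, SZ)))))))))))
  →49  S(S(S(S(S(S(S(S(S(mul(Z, mul(SSSZ, SZ)))))))))))
  →50  S^9(Z)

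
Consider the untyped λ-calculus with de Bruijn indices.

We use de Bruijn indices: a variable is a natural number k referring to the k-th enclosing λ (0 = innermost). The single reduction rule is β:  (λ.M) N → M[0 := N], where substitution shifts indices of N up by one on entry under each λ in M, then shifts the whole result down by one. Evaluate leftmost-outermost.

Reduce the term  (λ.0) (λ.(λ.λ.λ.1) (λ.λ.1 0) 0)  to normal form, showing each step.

  start: (λ.0) (λ.(λ.λ.λ.1) (λ.λ.1 0) 0)
  →1  λ.(λ.λ.λ.1) (λ.λ.1 0) 0
  →2  λ.(λ.λ.1) 0
  →3  λ.λ.1

Answer: normal form = λ.λ.1  (in 3 steps)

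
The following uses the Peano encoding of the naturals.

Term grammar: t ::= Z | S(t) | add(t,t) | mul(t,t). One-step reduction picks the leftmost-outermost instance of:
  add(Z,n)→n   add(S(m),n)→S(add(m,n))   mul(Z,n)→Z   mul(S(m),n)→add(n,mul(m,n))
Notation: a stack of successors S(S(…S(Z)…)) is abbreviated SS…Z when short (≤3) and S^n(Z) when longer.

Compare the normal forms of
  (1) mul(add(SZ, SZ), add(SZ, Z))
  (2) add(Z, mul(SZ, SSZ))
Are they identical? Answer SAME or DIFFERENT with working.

Term A:
  start: mul(add(SZ, SZ), add(SZ, Z))
  step 1: mul(S(add(Z, SZ)), add(SZ, Z))
  step 2: add(add(SZ, Z), mul(add(Z, SZ), add(SZ, Z)))
  step 3: add(S(add(Z, Z)), mul(add(Z, SZ), add(SZ, Z)))
  step 4: S(add(add(Z, Z), mul(add(Z, SZ), add(SZ, Z))))
  step 5: S(add(Z, mul(add(Z, SZ), add(SZ, Z))))
  step 6: S(mul(add(Z, SZ), add(SZ, Z)))
  step 7: S(mul(SZ, add(SZ, Z)))
  step 8: S(add(add(SZ, Z), mul(Z, add(SZ, Z))))
  step 9: S(add(S(add(Z, Z)), mul(Z, add(SZ, Z))))
  step 10: S(S(add(add(Z, Z), mul(Z, add(SZ, Z)))))
  step 11: S(S(add(Z, mul(Z, add(SZ, Z)))))
  step 12: S(S(mul(Z, add(SZ, Z))))
  step 13: SSZ

Term B:
  start: add(Z, mul(SZ, SSZ))
  step 1: mul(SZ, SSZ)
  step 2: add(SSZ, mul(Z, SSZ))
  step 3: S(add(SZ, mul(Z, SSZ)))
  step 4: S(S(add(Z, mul(Z, SSZ))))
  step 5: S(S(mul(Z, SSZ)))
  step 6: SSZ

Answer: SAME — A ⇓ SSZ, B ⇓ SSZ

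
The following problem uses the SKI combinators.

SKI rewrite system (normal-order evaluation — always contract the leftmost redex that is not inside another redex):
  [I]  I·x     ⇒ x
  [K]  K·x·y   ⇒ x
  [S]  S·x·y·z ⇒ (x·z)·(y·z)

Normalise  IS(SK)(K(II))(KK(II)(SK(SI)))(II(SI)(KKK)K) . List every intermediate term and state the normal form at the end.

  start: IS(SK)(K(II))(KK(II)(SK(SI)))(II(SI)(KKK)K)
  →1  S(SK)(K(II))(KK(II)(SK(SI)))(II(SI)(KKK)K)
  →2  SK(KK(II)(SK(SI)))(K(II)(KK(II)(SK(SI))))(II(SI)(KKK)K)
  →3  K(K(II)(KK(II)(SK(SI))))(KK(II)(SK(SI))(K(II)(KK(II)(SK(SI)))))(II(SI)(KKK)K)
  →4  K(II)(KK(II)(SK(SI)))(II(SI)(KKK)K)
  →5  II(II(SI)(KKK)K)
  →6  I(II(SI)(KKK)K)
  →7  II(SI)(KKK)K
  →8  I(SI)(KKK)K
  →9  SI(KKK)K
  →10  IK(KKKK)
  →11  K(KKKK)
  →12  K(KK)

Answer: normal form = K(KK)  (in 12 steps)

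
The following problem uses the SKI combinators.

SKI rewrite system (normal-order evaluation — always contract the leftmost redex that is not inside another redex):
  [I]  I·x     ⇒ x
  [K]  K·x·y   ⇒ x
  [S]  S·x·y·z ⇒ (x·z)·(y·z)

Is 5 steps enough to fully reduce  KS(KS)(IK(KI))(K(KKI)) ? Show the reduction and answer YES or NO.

  start: KS(KS)(IK(KI))(K(KKI))
  →1  S(IK(KI))(K(KKI))
  →2  S(K(KI))(K(KKI))
  →3  S(K(KI))(KK)

Answer: YES — reaches normal form S(K(KI))(KK) in 3 ≤ 5 steps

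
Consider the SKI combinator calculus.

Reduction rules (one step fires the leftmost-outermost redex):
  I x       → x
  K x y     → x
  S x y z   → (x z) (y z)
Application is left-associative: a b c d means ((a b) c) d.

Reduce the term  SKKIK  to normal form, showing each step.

  start: SKKIK
  →1  KI(KI)K
  →2  IK
  →3  K

Answer: normal form = K  (in 3 steps)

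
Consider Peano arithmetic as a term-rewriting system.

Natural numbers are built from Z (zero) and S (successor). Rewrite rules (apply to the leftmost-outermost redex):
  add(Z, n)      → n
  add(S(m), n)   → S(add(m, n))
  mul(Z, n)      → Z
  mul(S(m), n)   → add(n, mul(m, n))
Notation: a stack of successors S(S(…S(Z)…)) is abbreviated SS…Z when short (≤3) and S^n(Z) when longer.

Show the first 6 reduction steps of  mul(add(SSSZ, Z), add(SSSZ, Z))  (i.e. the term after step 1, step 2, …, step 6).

  start: mul(add(SSSZ, Z), add(SSSZ, Z))
  [1] mul(S(add(SSZ, Z)), add(SSSZ, Z))
  [2] add(add(SSSZ, Z), mul(add(SSZ, Z), add(SSSZ, Z)))
  [3] add(S(add(SSZ, Z)), mul(add(SSZ, Z), add(SSSZ, Z)))
  [4] S(add(add(SSZ, Z), mul(add(SSZ, Z), add(SSSZ, Z))))
  [5] S(add(S(add(SZ, Z)), mul(add(SSZ, Z), add(SSSZ, Z))))
  [6] S(S(add(add(SZ, Z), mul(add(SSZ, Z), add(SSSZ, Z)))))

Answer: after 6 steps: S(S(add(add(SZ, Z), mul(add(SSZ, Z), add(SSSZ, Z)))))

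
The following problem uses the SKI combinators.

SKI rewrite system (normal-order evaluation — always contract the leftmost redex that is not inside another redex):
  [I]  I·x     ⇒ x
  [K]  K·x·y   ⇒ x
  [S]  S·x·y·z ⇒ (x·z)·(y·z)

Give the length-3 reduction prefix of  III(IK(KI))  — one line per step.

  start: III(IK(KI))
  →1  II(IK(KI))
  →2  I(IK(KI))
  →3  IK(KI)

Answer: after 3 steps: IK(KI)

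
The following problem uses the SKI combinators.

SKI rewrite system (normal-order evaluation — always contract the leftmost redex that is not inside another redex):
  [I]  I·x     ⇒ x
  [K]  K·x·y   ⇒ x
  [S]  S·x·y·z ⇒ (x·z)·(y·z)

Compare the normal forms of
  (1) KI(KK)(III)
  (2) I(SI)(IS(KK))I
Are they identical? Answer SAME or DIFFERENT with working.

Answer: DIFFERENT — A ⇓ I, B ⇓ S(KK)I

Derivation:
Term A:
  start: KI(KK)(III)
  [1] I(III)
  [2] III
  [3] II
  [4] I

Term B:
  start: I(SI)(IS(KK))I
  [1] SI(IS(KK))I
  [2] II(IS(KK)I)
  [3] I(IS(KK)I)
  [4] IS(KK)I
  [5] S(KK)I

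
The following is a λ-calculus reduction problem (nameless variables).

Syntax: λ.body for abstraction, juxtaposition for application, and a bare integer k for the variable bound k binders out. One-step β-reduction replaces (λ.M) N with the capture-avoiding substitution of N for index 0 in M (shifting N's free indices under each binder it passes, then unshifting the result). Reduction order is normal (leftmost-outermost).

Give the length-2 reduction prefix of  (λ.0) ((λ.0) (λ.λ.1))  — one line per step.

  start: (λ.0) ((λ.0) (λ.λ.1))
  [1] (λ.0) (λ.λ.1)
  [2] λ.λ.1

Answer: after 2 steps: λ.λ.1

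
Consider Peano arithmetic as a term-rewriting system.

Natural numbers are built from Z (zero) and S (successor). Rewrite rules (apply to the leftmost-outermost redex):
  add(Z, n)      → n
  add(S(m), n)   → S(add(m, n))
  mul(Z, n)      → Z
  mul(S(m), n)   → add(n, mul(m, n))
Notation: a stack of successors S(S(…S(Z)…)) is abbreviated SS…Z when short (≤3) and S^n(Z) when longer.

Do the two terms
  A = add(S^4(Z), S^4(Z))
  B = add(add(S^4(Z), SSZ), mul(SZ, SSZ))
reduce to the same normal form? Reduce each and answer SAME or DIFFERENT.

Term A:
  start: add(S^4(Z), S^4(Z))
  →1  S(add(SSSZ, S^4(Z)))
  →2  S(S(add(SSZ, S^4(Z))))
  →3  S(S(S(add(SZ, S^4(Z)))))
  →4  S(S(S(S(add(Z, S^4(Z))))))
  →5  S^8(Z)

Term B:
  start: add(add(S^4(Z), SSZ), mul(SZ, SSZ))
  →1  add(S(add(SSSZ, SSZ)), mul(SZ, SSZ))
  →2  S(add(add(SSSZ, SSZ), mul(SZ, SSZ)))
  →3  S(add(S(add(SSZ, SSZ)), mul(SZ, SSZ)))
  →4  S(S(add(add(SSZ, SSZ), mul(SZ, SSZ))))
  →5  S(S(add(S(add(SZ, SSZ)), mul(SZ, SSZ))))
  →6  S(S(S(add(add(SZ, SSZ), mul(SZ, SSZ)))))
  →7  S(S(S(add(S(add(Z, SSZ)), mul(SZ, SSZ)))))
  →8  S(S(S(S(add(add(Z, SSZ), mul(SZ, SSZ))))))
  →9  S(S(S(S(add(SSZ, mul(SZ, SSZ))))))
  →10  S(S(S(S(S(add(SZ, mul(SZ, SSZ)))))))
  →11  S(S(S(S(S(S(add(Z, mul(SZ, SSZ))))))))
  →12  S(S(S(S(S(S(mul(SZ, SSZ)))))))
  →13  S(S(S(S(S(S(add(SSZ, mul(Z, SSZ))))))))
  →14  S(S(S(S(S(S(S(add(SZ, mul(Z, SSZ)))))))))
  →15  S(S(S(S(S(S(S(S(add(Z, mul(Z, SSZ))))))))))
  →16  S(S(S(S(S(S(S(S(mul(Z, SSZ)))))))))
  →17  S^8(Z)

Answer: SAME — A ⇓ S^8(Z), B ⇓ S^8(Z)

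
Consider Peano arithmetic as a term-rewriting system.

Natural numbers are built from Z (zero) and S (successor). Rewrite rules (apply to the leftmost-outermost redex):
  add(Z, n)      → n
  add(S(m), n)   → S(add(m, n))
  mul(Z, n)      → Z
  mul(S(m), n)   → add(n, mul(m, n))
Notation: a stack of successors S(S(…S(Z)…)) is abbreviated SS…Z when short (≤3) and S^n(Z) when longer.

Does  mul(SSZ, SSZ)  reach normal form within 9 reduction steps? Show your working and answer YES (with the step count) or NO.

  start: mul(SSZ, SSZ)
  [1] add(SSZ, mul(SZ, SSZ))
  [2] S(add(SZ, mul(SZ, SSZ)))
  [3] S(S(add(Z, mul(SZ, SSZ))))
  [4] S(S(mul(SZ, SSZ)))
  [5] S(S(add(SSZ, mul(Z, SSZ))))
  [6] S(S(S(add(SZ, mul(Z, SSZ)))))
  [7] S(S(S(S(add(Z, mul(Z, SSZ))))))
  [8] S(S(S(S(mul(Z, SSZ)))))
  [9] S^4(Z)

Answer: YES — reaches normal form S^4(Z) in 9 ≤ 9 steps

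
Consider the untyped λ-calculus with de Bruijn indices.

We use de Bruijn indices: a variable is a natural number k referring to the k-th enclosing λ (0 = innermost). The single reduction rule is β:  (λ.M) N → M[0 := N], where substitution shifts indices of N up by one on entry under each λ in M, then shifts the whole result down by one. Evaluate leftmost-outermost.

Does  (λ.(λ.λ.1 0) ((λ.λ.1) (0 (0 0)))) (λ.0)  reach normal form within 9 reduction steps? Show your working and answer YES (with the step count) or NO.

Answer: YES — reaches normal form λ.λ.0 in 6 ≤ 9 steps

Derivation:
  start: (λ.(λ.λ.1 0) ((λ.λ.1) (0 (0 0)))) (λ.0)
  [1] (λ.λ.1 0) ((λ.λ.1) ((λ.0) ((λ.0) (λ.0))))
  [2] λ.(λ.λ.1) ((λ.0) ((λ.0) (λ.0))) 0
  [3] λ.(λ.(λ.0) ((λ.0) (λ.0))) 0
  [4] λ.(λ.0) ((λ.0) (λ.0))
  [5] λ.(λ.0) (λ.0)
  [6] λ.λ.0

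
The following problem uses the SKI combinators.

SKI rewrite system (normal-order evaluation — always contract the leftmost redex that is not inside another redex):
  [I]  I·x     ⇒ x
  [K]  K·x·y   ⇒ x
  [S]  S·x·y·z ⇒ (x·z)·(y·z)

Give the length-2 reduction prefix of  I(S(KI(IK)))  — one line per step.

Answer: after 2 steps: SI

Working:
  start: I(S(KI(IK)))
  [1] S(KI(IK))
  [2] SI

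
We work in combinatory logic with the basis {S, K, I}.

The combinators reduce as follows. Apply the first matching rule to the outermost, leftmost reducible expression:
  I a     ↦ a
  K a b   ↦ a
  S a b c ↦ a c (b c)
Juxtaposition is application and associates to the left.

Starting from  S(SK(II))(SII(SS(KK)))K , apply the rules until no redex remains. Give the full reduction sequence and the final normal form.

  start: S(SK(II))(SII(SS(KK)))K
  [1] SK(II)K(SII(SS(KK))K)
  [2] KK(IIK)(SII(SS(KK))K)
  [3] K(SII(SS(KK))K)
  [4] K(I(SS(KK))(I(SS(KK)))K)
  [5] K(SS(KK)(I(SS(KK)))K)
  [6] K(S(I(SS(KK)))(KK(I(SS(KK))))K)
  [7] K(I(SS(KK))K(KK(I(SS(KK)))K))
  [8] K(SS(KK)K(KK(I(SS(KK)))K))
  [9] K(SK(KKK)(KK(I(SS(KK)))K))
  [10] K(K(KK(I(SS(KK)))K)(KKK(KK(I(SS(KK)))K)))
  [11] K(KK(I(SS(KK)))K)
  [12] K(KK)

Answer: normal form = K(KK)  (in 12 steps)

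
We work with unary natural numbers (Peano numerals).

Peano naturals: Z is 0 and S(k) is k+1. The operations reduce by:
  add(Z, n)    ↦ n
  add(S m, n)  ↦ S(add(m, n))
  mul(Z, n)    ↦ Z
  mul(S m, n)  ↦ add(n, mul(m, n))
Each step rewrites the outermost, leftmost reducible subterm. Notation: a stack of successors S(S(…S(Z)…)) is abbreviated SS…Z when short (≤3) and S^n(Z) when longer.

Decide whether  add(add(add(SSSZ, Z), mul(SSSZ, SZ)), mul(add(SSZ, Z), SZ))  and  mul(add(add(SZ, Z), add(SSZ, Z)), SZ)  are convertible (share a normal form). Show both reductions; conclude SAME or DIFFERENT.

Term A:
  start: add(add(add(SSSZ, Z), mul(SSSZ, SZ)), mul(add(SSZ, Z), SZ))
  step 1: add(add(S(add(SSZ, Z)), mul(SSSZ, SZ)), mul(add(SSZ, Z), SZ))
  step 2: add(S(add(add(SSZ, Z), mul(SSSZ, SZ))), mul(add(SSZ, Z), SZ))
  step 3: S(add(add(add(SSZ, Z), mul(SSSZ, SZ)), mul(add(SSZ, Z), SZ)))
  step 4: S(add(add(S(add(SZ, Z)), mul(SSSZ, SZ)), mul(add(SSZ, Z), SZ)))
  step 5: S(add(S(add(add(SZ, Z), mul(SSSZ, SZ))), mul(add(SSZ, Z), SZ)))
  step 6: S(S(add(add(add(SZ, Z), mul(SSSZ, SZ)), mul(add(SSZ, Z), SZ))))
  step 7: S(S(add(add(S(add(Z, Z)), mul(SSSZ, SZ)), mul(add(SSZ, Z), SZ))))
  step 8: S(S(add(S(add(add(Z, Z), mul(SSSZ, SZ))), mul(add(SSZ, Z), SZ))))
  step 9: S(S(S(add(add(add(Z, Z), mul(SSSZ, SZ)), mul(add(SSZ, Z), SZ)))))
  step 10: S(S(S(add(add(Z, mul(SSSZ, SZ)), mul(add(SSZ, Z), SZ)))))
  step 11: S(S(S(add(mul(SSSZ, SZ), mul(add(SSZ, Z), SZ)))))
  step 12: S(S(S(add(add(SZ, mul(SSZ, SZ)), mul(add(SSZ, Z), SZ)))))
  step 13: S(S(S(add(S(add(Z, mul(SSZ, SZ))), mul(add(SSZ, Z), SZ)))))
  step 14: S(S(S(S(add(add(Z, mul(SSZ, SZ)), mul(add(SSZ, Z), SZ))))))
  step 15: S(S(S(S(add(mul(SSZ, SZ), mul(add(SSZ, Z), SZ))))))
  step 16: S(S(S(S(add(add(SZ, mul(SZ, SZ)), mul(add(SSZ, Z), SZ))))))
  step 17: S(S(S(S(add(S(add(Z, mul(SZ, SZ))), mul(add(SSZ, Z), SZ))))))
  step 18: S(S(S(S(S(add(add(Z, mul(SZ, SZ)), mul(add(SSZ, Z), SZ)))))))
  step 19: S(S(S(S(S(add(mul(SZ, SZ), mul(add(SSZ, Z), SZ)))))))
  step 20: S(S(S(S(S(add(add(SZ, mul(Z, SZ)), mul(add(SSZ, Z), SZ)))))))
  step 21: S(S(S(S(S(add(S(add(Z, mul(Z, SZ))), mul(add(SSZ, Z), SZ)))))))
  step 22: S(S(S(S(S(S(add(add(Z, mul(Z, SZ)), mul(add(SSZ, Z), SZ))))))))
  step 23: S(S(S(S(S(S(add(mul(Z, SZ), mul(add(SSZ, Z), SZ))))))))
  step 24: S(S(S(S(S(S(add(Z, mul(add(SSZ, Z), SZ))))))))
  step 25: S(S(S(S(S(S(mul(add(SSZ, Z), SZ)))))))
  step 26: S(S(S(S(S(S(mul(S(add(SZ, Z)), SZ)))))))
  step 27: S(S(S(S(S(S(add(SZ, mul(add(SZ, Z), SZ))))))))
  step 28: S(S(S(S(S(S(S(add(Z, mul(add(SZ, Z), SZ)))))))))
  step 29: S(S(S(S(S(S(S(mul(add(SZ, Z), SZ))))))))
  step 30: S(S(S(S(S(S(S(mul(S(add(Z, Z)), SZ))))))))
  step 31: S(S(S(S(S(S(S(add(SZ, mul(add(Z, Z), SZ)))))))))
  step 32: S(S(S(S(S(S(S(S(add(Z, mul(add(Z, Z), SZ))))))))))
  step 33: S(S(S(S(S(S(S(S(mul(add(Z, Z), SZ)))))))))
  step 34: S(S(S(S(S(S(S(S(mul(Z, SZ)))))))))
  step 35: S^8(Z)

Term B:
  start: mul(add(add(SZ, Z), add(SSZ, Z)), SZ)
  step 1: mul(add(S(add(Z, Z)), add(SSZ, Z)), SZ)
  step 2: mul(S(add(add(Z, Z), add(SSZ, Z))), SZ)
  step 3: add(SZ, mul(add(add(Z, Z), add(SSZ, Z)), SZ))
  step 4: S(add(Z, mul(add(add(Z, Z), add(SSZ, Z)), SZ)))
  step 5: S(mul(add(add(Z, Z), add(SSZ, Z)), SZ))
  step 6: S(mul(add(Z, add(SSZ, Z)), SZ))
  step 7: S(mul(add(SSZ, Z), SZ))
  step 8: S(mul(S(add(SZ, Z)), SZ))
  step 9: S(add(SZ, mul(add(SZ, Z), SZ)))
  step 10: S(S(add(Z, mul(add(SZ, Z), SZ))))
  step 11: S(S(mul(add(SZ, Z), SZ)))
  step 12: S(S(mul(S(add(Z, Z)), SZ)))
  step 13: S(S(add(SZ, mul(add(Z, Z), SZ))))
  step 14: S(S(S(add(Z, mul(add(Z, Z), SZ)))))
  step 15: S(S(S(mul(add(Z, Z), SZ))))
  step 16: S(S(S(mul(Z, SZ))))
  step 17: SSSZ

Answer: DIFFERENT — A ⇓ S^8(Z), B ⇓ SSSZ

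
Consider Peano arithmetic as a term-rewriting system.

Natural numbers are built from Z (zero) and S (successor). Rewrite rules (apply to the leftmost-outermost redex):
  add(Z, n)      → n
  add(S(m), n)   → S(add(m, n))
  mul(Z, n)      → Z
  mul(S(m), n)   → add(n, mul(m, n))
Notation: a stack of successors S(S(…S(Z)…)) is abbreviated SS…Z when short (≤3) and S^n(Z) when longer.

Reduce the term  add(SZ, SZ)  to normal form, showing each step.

Answer: normal form = SSZ  (in 2 steps)

Working:
  start: add(SZ, SZ)
  step 1: S(add(Z, SZ))
  step 2: SSZ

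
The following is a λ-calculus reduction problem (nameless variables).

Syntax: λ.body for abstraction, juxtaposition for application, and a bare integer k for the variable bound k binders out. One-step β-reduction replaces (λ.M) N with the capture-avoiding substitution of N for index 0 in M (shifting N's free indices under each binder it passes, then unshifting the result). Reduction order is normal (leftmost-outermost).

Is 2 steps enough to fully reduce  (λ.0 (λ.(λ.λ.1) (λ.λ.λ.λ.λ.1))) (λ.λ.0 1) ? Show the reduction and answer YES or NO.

  start: (λ.0 (λ.(λ.λ.1) (λ.λ.λ.λ.λ.1))) (λ.λ.0 1)
  [1] (λ.λ.0 1) (λ.(λ.λ.1) (λ.λ.λ.λ.λ.1))
  [2] λ.0 (λ.(λ.λ.1) (λ.λ.λ.λ.λ.1))

Answer: NO — after 2 steps the term is λ.0 (λ.(λ.λ.1) (λ.λ.λ.λ.λ.1)), not yet normal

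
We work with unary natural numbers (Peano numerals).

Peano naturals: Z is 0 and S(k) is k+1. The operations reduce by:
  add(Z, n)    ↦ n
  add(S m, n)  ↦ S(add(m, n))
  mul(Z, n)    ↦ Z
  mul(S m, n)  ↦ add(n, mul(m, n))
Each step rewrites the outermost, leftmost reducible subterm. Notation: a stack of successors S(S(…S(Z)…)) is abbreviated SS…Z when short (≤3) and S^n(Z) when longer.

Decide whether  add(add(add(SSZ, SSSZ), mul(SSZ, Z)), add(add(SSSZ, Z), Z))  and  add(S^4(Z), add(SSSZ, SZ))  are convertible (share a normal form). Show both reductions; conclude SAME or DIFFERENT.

Term A:
  start: add(add(add(SSZ, SSSZ), mul(SSZ, Z)), add(add(SSSZ, Z), Z))
  [1] add(add(S(add(SZ, SSSZ)), mul(SSZ, Z)), add(add(SSSZ, Z), Z))
  [2] add(S(add(add(SZ, SSSZ), mul(SSZ, Z))), add(add(SSSZ, Z), Z))
  [3] S(add(add(add(SZ, SSSZ), mul(SSZ, Z)), add(add(SSSZ, Z), Z)))
  [4] S(add(add(S(add(Z, SSSZ)), mul(SSZ, Z)), add(add(SSSZ, Z), Z)))
  [5] S(add(S(add(add(Z, SSSZ), mul(SSZ, Z))), add(add(SSSZ, Z), Z)))
  [6] S(S(add(add(add(Z, SSSZ), mul(SSZ, Z)), add(add(SSSZ, Z), Z))))
  [7] S(S(add(add(SSSZ, mul(SSZ, Z)), add(add(SSSZ, Z), Z))))
  [8] S(S(add(S(add(SSZ, mul(SSZ, Z))), add(add(SSSZ, Z), Z))))
  [9] S(S(S(add(add(SSZ, mul(SSZ, Z)), add(add(SSSZ, Z), Z)))))
  [10] S(S(S(add(S(add(SZ, mul(SSZ, Z))), add(add(SSSZ, Z), Z)))))
  [11] S(S(S(S(add(add(SZ, mul(SSZ, Z)), add(add(SSSZ, Z), Z))))))
  [12] S(S(S(S(add(S(add(Z, mul(SSZ, Z))), add(add(SSSZ, Z), Z))))))
  [13] S(S(S(S(S(add(add(Z, mul(SSZ, Z)), add(add(SSSZ, Z), Z)))))))
  [14] S(S(S(S(S(add(mul(SSZ, Z), add(add(SSSZ, Z), Z)))))))
  [15] S(S(S(S(S(add(add(Z, mul(SZ, Z)), add(add(SSSZ, Z), Z)))))))
  [16] S(S(S(S(S(add(mul(SZ, Z), add(add(SSSZ, Z), Z)))))))
  [17] S(S(S(S(S(add(add(Z, mul(Z, Z)), add(add(SSSZ, Z), Z)))))))
  [18] S(S(S(S(S(add(mul(Z, Z), add(add(SSSZ, Z), Z)))))))
  [19] S(S(S(S(S(add(Z, add(add(SSSZ, Z), Z)))))))
  [20] S(S(S(S(S(add(add(SSSZ, Z), Z))))))
  [21] S(S(S(S(S(add(S(add(SSZ, Z)), Z))))))
  [22] S(S(S(S(S(S(add(add(SSZ, Z), Z)))))))
  [23] S(S(S(S(S(S(add(S(add(SZ, Z)), Z)))))))
  [24] S(S(S(S(S(S(S(add(add(SZ, Z), Z))))))))
  [25] S(S(S(S(S(S(S(add(S(add(Z, Z)), Z))))))))
  [26] S(S(S(S(S(S(S(S(add(add(Z, Z), Z)))))))))
  [27] S(S(S(S(S(S(S(S(add(Z, Z)))))))))
  [28] S^8(Z)

Term B:
  start: add(S^4(Z), add(SSSZ, SZ))
  [1] S(add(SSSZ, add(SSSZ, SZ)))
  [2] S(S(add(SSZ, add(SSSZ, SZ))))
  [3] S(S(S(add(SZ, add(SSSZ, SZ)))))
  [4] S(S(S(S(add(Z, add(SSSZ, SZ))))))
  [5] S(S(S(S(add(SSSZ, SZ)))))
  [6] S(S(S(S(S(add(SSZ, SZ))))))
  [7] S(S(S(S(S(S(add(SZ, SZ)))))))
  [8] S(S(S(S(S(S(S(add(Z, SZ))))))))
  [9] S^8(Z)

Answer: SAME — A ⇓ S^8(Z), B ⇓ S^8(Z)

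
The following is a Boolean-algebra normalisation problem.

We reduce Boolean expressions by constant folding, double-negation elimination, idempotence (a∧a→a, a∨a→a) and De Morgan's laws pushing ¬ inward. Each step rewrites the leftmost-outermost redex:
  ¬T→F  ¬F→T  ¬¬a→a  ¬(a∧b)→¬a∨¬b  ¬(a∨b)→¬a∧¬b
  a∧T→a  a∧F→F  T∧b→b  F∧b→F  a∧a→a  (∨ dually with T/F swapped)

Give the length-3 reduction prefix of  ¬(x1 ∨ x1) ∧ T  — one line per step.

Answer: after 3 steps: ¬x1

Reduction:
  start: ¬(x1 ∨ x1) ∧ T
  step 1: ¬(x1 ∨ x1)
  step 2: ¬x1 ∧ ¬x1
  step 3: ¬x1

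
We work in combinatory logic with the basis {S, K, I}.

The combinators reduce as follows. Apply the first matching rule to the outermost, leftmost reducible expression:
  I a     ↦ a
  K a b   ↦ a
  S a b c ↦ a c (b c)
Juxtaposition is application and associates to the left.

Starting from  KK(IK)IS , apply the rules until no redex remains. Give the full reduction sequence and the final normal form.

Answer: normal form = I  (in 2 steps)

Working:
  start: KK(IK)IS
  step 1: KIS
  step 2: I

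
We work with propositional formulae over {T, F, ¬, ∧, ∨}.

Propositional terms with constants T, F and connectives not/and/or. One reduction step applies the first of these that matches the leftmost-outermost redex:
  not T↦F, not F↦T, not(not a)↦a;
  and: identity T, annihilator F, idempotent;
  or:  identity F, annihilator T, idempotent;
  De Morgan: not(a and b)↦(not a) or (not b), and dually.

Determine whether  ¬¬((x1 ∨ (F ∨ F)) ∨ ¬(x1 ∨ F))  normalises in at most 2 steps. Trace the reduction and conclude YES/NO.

Answer: NO — after 2 steps the term is (x1 ∨ F) ∨ ¬(x1 ∨ F), not yet normal

Working:
  start: ¬¬((x1 ∨ (F ∨ F)) ∨ ¬(x1 ∨ F))
  →1  (x1 ∨ (F ∨ F)) ∨ ¬(x1 ∨ F)
  →2  (x1 ∨ F) ∨ ¬(x1 ∨ F)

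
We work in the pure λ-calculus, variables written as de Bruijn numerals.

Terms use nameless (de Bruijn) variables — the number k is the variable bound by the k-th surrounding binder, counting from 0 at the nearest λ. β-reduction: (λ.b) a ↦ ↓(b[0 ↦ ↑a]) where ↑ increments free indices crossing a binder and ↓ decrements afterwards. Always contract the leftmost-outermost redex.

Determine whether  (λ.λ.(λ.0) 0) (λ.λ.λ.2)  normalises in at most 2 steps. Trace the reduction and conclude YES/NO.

  start: (λ.λ.(λ.0) 0) (λ.λ.λ.2)
  step 1: λ.(λ.0) 0
  step 2: λ.0

Answer: YES — reaches normal form λ.0 in 2 ≤ 2 steps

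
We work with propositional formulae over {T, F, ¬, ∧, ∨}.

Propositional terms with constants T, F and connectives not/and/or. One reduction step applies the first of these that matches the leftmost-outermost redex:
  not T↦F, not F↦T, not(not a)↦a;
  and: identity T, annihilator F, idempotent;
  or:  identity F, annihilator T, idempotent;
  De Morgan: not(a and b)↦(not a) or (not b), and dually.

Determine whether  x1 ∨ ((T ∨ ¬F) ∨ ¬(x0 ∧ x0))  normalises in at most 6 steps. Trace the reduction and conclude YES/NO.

  start: x1 ∨ ((T ∨ ¬F) ∨ ¬(x0 ∧ x0))
  step 1: x1 ∨ (T ∨ ¬(x0 ∧ x0))
  step 2: x1 ∨ T
  step 3: T

Answer: YES — reaches normal form T in 3 ≤ 6 steps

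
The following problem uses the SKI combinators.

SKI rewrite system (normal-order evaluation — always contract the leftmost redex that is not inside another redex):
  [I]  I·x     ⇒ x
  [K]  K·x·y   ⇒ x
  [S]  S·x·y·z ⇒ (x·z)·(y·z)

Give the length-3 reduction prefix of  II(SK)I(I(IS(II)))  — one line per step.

  start: II(SK)I(I(IS(II)))
  [1] I(SK)I(I(IS(II)))
  [2] SKI(I(IS(II)))
  [3] K(I(IS(II)))(I(I(IS(II))))

Answer: after 3 steps: K(I(IS(II)))(I(I(IS(II))))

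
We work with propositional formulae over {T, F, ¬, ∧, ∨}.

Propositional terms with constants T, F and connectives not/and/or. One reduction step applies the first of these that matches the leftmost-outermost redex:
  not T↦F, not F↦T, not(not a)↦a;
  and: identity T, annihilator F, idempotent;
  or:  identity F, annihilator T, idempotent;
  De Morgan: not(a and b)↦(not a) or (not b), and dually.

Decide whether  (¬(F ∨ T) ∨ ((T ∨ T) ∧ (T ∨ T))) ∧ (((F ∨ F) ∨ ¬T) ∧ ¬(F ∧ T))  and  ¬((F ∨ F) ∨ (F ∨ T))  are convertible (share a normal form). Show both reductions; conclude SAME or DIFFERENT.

Answer: SAME — A ⇓ F, B ⇓ F

Derivation:
Term A:
  start: (¬(F ∨ T) ∨ ((T ∨ T) ∧ (T ∨ T))) ∧ (((F ∨ F) ∨ ¬T) ∧ ¬(F ∧ T))
  step 1: ((¬F ∧ ¬T) ∨ ((T ∨ T) ∧ (T ∨ T))) ∧ (((F ∨ F) ∨ ¬T) ∧ ¬(F ∧ T))
  step 2: ((T ∧ ¬T) ∨ ((T ∨ T) ∧ (T ∨ T))) ∧ (((F ∨ F) ∨ ¬T) ∧ ¬(F ∧ T))
  step 3: (¬T ∨ ((T ∨ T) ∧ (T ∨ T))) ∧ (((F ∨ F) ∨ ¬T) ∧ ¬(F ∧ T))
  step 4: (F ∨ ((T ∨ T) ∧ (T ∨ T))) ∧ (((F ∨ F) ∨ ¬T) ∧ ¬(F ∧ T))
  step 5: ((T ∨ T) ∧ (T ∨ T)) ∧ (((F ∨ F) ∨ ¬T) ∧ ¬(F ∧ T))
  step 6: (T ∨ T) ∧ (((F ∨ F) ∨ ¬T) ∧ ¬(F ∧ T))
  step 7: T ∧ (((F ∨ F) ∨ ¬T) ∧ ¬(F ∧ T))
  step 8: ((F ∨ F) ∨ ¬T) ∧ ¬(F ∧ T)
  step 9: (F ∨ ¬T) ∧ ¬(F ∧ T)
  step 10: ¬T ∧ ¬(F ∧ T)
  step 11: F ∧ ¬(F ∧ T)
  step 12: F

Term B:
  start: ¬((F ∨ F) ∨ (F ∨ T))
  step 1: ¬(F ∨ F) ∧ ¬(F ∨ T)
  step 2: (¬F ∧ ¬F) ∧ ¬(F ∨ T)
  step 3: ¬F ∧ ¬(F ∨ T)
  step 4: T ∧ ¬(F ∨ T)
  step 5: ¬(F ∨ T)
  step 6: ¬F ∧ ¬T
  step 7: T ∧ ¬T
  step 8: ¬T
  step 9: F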